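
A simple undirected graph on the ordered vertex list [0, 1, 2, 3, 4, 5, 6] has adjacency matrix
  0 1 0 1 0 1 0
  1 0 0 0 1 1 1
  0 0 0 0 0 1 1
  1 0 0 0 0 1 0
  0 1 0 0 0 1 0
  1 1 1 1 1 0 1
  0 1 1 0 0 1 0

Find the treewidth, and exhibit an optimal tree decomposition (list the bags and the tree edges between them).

Treewidth 2.
One such decomposition:
Bags: B1 = {1, 4, 5}  B2 = {0, 1, 5}  B3 = {1, 5, 6}  B4 = {2, 5, 6}  B5 = {0, 3, 5}
Tree: B1–B2, B1–B3, B3–B4, B2–B5

The largest bag has 3 vertices, giving width 2; this decomposition certifies tw(G) ≤ 2. For the lower bound, the 3 vertices {0, 1, 5} are pairwise adjacent, and any tree decomposition puts a clique entirely inside one bag — forcing width ≥ 2. Combining the bounds, tw(G) = 2.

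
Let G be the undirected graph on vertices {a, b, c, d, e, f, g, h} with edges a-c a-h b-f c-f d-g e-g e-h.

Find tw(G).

A width-1 tree decomposition is:
Bags: B1 = {b, f}  B2 = {c, f}  B3 = {a, c}  B4 = {a, h}  B5 = {e, h}  B6 = {e, g}  B7 = {d, g}
Tree: B1–B2, B2–B3, B3–B4, B4–B5, B5–B6, B6–B7
Each bag holds 2 vertices, so the decomposition has width 1, which upper-bounds the treewidth. Since G has at least one edge (e.g. b–f), it is not an edgeless graph, so tw(G) ≥ 1. Combining the bounds, tw(G) = 1.

1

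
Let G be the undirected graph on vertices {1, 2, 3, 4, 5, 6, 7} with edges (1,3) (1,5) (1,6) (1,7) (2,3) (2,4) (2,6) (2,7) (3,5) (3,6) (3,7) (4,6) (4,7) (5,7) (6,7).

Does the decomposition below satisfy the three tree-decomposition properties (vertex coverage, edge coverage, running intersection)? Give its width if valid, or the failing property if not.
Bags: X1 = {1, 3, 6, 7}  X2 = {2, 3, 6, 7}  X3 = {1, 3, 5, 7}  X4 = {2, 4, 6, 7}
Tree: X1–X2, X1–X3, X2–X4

Yes; width 3.

Every vertex of G appears in some bag (union = {1, 2, 3, 4, 5, 6, 7}); every edge is covered by a bag; and for each vertex v the set of bags containing v is connected in the bag tree. The decomposition is therefore valid. The largest bag has 4 vertices, so the width is 3.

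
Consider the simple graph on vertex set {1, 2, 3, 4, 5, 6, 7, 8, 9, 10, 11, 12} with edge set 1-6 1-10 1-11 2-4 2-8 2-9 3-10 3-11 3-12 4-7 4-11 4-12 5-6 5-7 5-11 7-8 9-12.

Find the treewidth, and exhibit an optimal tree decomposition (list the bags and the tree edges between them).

Each bag holds 4 vertices, so the decomposition has width 3, which upper-bounds the treewidth. For the lower bound: the 4 vertex sets {2,8,9}, {7}, {4}, {3,5,11,12} are disjoint, each induces a connected subgraph, and every pair is joined by at least one edge of G. Contracting each set to a single vertex therefore yields K_{4} as a minor, and since treewidth is minor-monotone, tw(G) ≥ tw(K_{4}) = 3. Therefore the treewidth is 3.

Treewidth 3.
Bags: B1 = {2, 7, 8, 9}  B2 = {2, 4, 7, 9}  B3 = {4, 7, 9, 12}  B4 = {4, 5, 7, 12}  B5 = {4, 5, 11, 12}  B6 = {3, 5, 11, 12}  B7 = {3, 5, 6, 11}  B8 = {1, 3, 6, 11}  B9 = {1, 3, 6, 10}
Tree: B1–B2, B2–B3, B3–B4, B4–B5, B5–B6, B6–B7, B7–B8, B8–B9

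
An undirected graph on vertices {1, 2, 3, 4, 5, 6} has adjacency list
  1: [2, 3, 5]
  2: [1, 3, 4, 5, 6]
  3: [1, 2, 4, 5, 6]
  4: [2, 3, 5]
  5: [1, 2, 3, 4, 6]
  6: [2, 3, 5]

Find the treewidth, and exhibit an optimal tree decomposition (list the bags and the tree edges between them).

Treewidth 3.
Bags: B1 = {1, 2, 3, 5}  B2 = {2, 3, 5, 6}  B3 = {2, 3, 4, 5}
Tree: B1–B2, B2–B3

Each bag holds 4 vertices, so the decomposition has width 3, which upper-bounds the treewidth. Conversely, {1, 2, 3, 5} is a clique of size 4, and the vertices of any clique must share a bag in every tree decomposition; so some bag has ≥ 4 vertices and tw(G) ≥ 3. Combining the bounds, tw(G) = 3.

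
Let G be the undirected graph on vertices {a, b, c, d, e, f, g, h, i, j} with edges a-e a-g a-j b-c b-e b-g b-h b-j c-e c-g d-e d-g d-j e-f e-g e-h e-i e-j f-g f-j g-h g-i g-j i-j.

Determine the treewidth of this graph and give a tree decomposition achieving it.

Treewidth 3.
One such decomposition:
Bags: B1 = {e, g, i, j}  B2 = {a, e, g, j}  B3 = {b, e, g, j}  B4 = {b, c, e, g}  B5 = {d, e, g, j}  B6 = {b, e, g, h}  B7 = {e, f, g, j}
Tree: B1–B2, B1–B3, B3–B4, B1–B5, B4–B6, B5–B7

Each bag holds 4 vertices, so the decomposition has width 3, which upper-bounds the treewidth. Conversely, {d, e, g, j} is a clique of size 4, and the vertices of any clique must share a bag in every tree decomposition; so some bag has ≥ 4 vertices and tw(G) ≥ 3. The upper and lower bounds meet at 3, so that is the treewidth.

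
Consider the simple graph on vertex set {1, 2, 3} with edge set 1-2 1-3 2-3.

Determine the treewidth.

2

A width-2 tree decomposition is:
Bags: B1 = {1, 2, 3}
Tree: (single bag)
With just one bag of size 3, the width is 3 − 1 = 2, so tw(G) ≤ 2. For the lower bound, the 3 vertices {1, 2, 3} are pairwise adjacent, and any tree decomposition puts a clique entirely inside one bag — forcing width ≥ 2. Therefore the treewidth is 2.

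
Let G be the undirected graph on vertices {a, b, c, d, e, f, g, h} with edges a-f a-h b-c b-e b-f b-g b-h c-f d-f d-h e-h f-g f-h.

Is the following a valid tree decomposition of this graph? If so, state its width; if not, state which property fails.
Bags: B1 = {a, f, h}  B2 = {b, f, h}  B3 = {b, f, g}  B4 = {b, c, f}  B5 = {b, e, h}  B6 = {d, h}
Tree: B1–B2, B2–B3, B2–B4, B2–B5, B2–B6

No — edge (f,d) lies in no bag.

A tree decomposition must satisfy three properties: every vertex lies in some bag; for every edge, both endpoints lie together in some bag; and for every vertex, the bags containing it form a connected subtree. Here edge (f,d) lies in no bag, so the decomposition is invalid.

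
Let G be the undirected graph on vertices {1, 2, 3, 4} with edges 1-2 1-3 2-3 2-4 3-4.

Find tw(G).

A width-2 tree decomposition is:
Bags: B1 = {1, 2, 3}  B2 = {2, 3, 4}
Tree: B1–B2
Each bag holds 3 vertices, so the decomposition has width 2, which upper-bounds the treewidth. Conversely, {1, 2, 3} is a clique of size 3, and the vertices of any clique must share a bag in every tree decomposition; so some bag has ≥ 3 vertices and tw(G) ≥ 2. Combining the bounds, tw(G) = 2.

2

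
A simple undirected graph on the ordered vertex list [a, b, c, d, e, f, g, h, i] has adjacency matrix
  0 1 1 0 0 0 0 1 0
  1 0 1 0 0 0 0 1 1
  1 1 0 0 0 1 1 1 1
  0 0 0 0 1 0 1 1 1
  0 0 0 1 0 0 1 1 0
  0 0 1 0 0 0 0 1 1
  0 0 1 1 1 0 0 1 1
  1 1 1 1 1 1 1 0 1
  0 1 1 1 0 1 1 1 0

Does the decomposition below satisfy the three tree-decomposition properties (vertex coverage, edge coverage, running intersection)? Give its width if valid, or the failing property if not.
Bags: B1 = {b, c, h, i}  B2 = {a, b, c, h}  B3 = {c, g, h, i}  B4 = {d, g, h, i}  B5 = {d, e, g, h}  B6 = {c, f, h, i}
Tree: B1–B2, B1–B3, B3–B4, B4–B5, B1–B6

Yes; width 3.

Vertex coverage: the bags together contain {a, b, c, d, e, f, g, h, i}, the full vertex set. Edge coverage: each edge of G has both endpoints in at least one bag. Running intersection: for every vertex, the bags containing it form a connected subtree. All three properties hold, so this is a valid tree decomposition of width max|bag| − 1 = 3, and hence tw(G) ≤ 3.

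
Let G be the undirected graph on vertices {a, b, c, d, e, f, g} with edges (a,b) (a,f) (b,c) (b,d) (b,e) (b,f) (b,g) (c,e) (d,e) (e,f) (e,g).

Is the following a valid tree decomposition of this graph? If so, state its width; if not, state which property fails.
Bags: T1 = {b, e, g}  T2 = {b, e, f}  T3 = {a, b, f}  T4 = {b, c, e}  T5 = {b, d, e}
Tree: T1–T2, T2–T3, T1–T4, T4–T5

Yes; width 2.

Every vertex of G appears in some bag (union = {a, b, c, d, e, f, g}); every edge is covered by a bag; and for each vertex v the set of bags containing v is connected in the bag tree. The decomposition is therefore valid. The largest bag has 3 vertices, so the width is 2.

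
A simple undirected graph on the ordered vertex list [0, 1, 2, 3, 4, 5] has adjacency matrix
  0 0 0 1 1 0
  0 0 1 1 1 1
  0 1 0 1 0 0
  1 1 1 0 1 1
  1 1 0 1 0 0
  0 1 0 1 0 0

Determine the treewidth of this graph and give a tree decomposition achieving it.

Each bag holds 3 vertices, so the decomposition has width 2, which upper-bounds the treewidth. For the lower bound, the 3 vertices {0, 3, 4} are pairwise adjacent, and any tree decomposition puts a clique entirely inside one bag — forcing width ≥ 2. Therefore the treewidth is 2.

Treewidth 2.
Bags: B1 = {1, 3, 4}  B2 = {0, 3, 4}  B3 = {1, 3, 5}  B4 = {1, 2, 3}
Tree: B1–B2, B1–B3, B3–B4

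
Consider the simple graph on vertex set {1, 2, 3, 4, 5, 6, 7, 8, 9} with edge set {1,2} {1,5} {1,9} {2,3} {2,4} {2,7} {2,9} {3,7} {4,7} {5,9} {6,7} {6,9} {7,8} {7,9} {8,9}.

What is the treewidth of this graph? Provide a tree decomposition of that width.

Every bag has size at most 3, so the width is 3 − 1 = 2 and tw(G) ≤ 2. On the other hand G contains the 3-clique {1, 2, 9}. A clique must lie in a single bag of any decomposition, so no decomposition can have width below 2. Combining the bounds, tw(G) = 2.

Treewidth 2.
Bags: B1 = {2, 7, 9}  B2 = {6, 7, 9}  B3 = {7, 8, 9}  B4 = {1, 2, 9}  B5 = {2, 4, 7}  B6 = {2, 3, 7}  B7 = {1, 5, 9}
Tree: B1–B2, B1–B3, B1–B4, B1–B5, B1–B6, B4–B7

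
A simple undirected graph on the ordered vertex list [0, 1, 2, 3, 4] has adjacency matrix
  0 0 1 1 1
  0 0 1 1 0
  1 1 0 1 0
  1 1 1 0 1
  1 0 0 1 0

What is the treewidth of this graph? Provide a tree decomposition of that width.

Every bag has size at most 3, so the width is 3 − 1 = 2 and tw(G) ≤ 2. On the other hand G contains the 3-clique {0, 2, 3}. A clique must lie in a single bag of any decomposition, so no decomposition can have width below 2. Combining the bounds, tw(G) = 2.

Treewidth 2.
One such decomposition:
Bags: B1 = {1, 2, 3}  B2 = {0, 2, 3}  B3 = {0, 3, 4}
Tree: B1–B2, B2–B3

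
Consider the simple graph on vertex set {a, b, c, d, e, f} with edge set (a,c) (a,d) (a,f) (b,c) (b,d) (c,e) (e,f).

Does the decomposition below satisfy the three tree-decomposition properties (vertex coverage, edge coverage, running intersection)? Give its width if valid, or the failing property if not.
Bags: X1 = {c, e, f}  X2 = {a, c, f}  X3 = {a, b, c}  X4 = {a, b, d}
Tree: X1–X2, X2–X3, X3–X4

Yes; width 2.

Every vertex of G appears in some bag (union = {a, b, c, d, e, f}); every edge is covered by a bag; and for each vertex v the set of bags containing v is connected in the bag tree. The decomposition is therefore valid. The largest bag has 3 vertices, so the width is 2.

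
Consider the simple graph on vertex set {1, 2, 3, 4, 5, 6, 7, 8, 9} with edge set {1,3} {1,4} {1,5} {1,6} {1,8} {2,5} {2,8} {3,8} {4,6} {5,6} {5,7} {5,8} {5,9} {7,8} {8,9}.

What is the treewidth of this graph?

2

A width-2 tree decomposition is:
Bags: B1 = {1, 4, 6}  B2 = {1, 5, 6}  B3 = {1, 5, 8}  B4 = {5, 7, 8}  B5 = {1, 3, 8}  B6 = {5, 8, 9}  B7 = {2, 5, 8}
Tree: B1–B2, B2–B3, B3–B4, B3–B5, B3–B6, B4–B7
Every bag has size at most 3, so the width is 3 − 1 = 2 and tw(G) ≤ 2. For the lower bound, the 3 vertices {1, 3, 8} are pairwise adjacent, and any tree decomposition puts a clique entirely inside one bag — forcing width ≥ 2. Combining the bounds, tw(G) = 2.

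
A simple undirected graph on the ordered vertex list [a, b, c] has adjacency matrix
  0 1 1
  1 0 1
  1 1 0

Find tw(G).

A width-2 tree decomposition is:
Bags: B1 = {a, b, c}
Tree: (single bag)
With just one bag of size 3, the width is 3 − 1 = 2, so tw(G) ≤ 2. For the lower bound, the 3 vertices {a, b, c} are pairwise adjacent, and any tree decomposition puts a clique entirely inside one bag — forcing width ≥ 2. Combining the bounds, tw(G) = 2.

2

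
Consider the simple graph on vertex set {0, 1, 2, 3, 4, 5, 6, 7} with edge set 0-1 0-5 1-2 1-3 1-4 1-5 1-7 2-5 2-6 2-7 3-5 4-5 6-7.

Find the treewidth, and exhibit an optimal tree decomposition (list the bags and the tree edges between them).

Treewidth 2.
One such decomposition:
Bags: B1 = {0, 1, 5}  B2 = {1, 2, 5}  B3 = {1, 3, 5}  B4 = {1, 4, 5}  B5 = {1, 2, 7}  B6 = {2, 6, 7}
Tree: B1–B2, B2–B3, B3–B4, B2–B5, B5–B6

The largest bag has 3 vertices, giving width 2; this decomposition certifies tw(G) ≤ 2. On the other hand G contains the 3-clique {0, 1, 5}. A clique must lie in a single bag of any decomposition, so no decomposition can have width below 2. The upper and lower bounds meet at 2, so that is the treewidth.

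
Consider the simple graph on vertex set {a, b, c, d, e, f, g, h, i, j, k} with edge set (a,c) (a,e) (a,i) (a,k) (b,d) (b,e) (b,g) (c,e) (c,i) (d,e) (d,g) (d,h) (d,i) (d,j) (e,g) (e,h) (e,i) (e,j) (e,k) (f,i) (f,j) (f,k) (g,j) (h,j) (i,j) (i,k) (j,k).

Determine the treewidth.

3

A width-3 tree decomposition is:
Bags: B1 = {d, e, i, j}  B2 = {e, i, j, k}  B3 = {a, e, i, k}  B4 = {d, e, g, j}  B5 = {d, e, h, j}  B6 = {a, c, e, i}  B7 = {b, d, e, g}  B8 = {f, i, j, k}
Tree: B1–B2, B2–B3, B1–B4, B1–B5, B3–B6, B4–B7, B2–B8
The largest bag has 4 vertices, giving width 3; this decomposition certifies tw(G) ≤ 3. For the lower bound, the 4 vertices {d, e, g, j} are pairwise adjacent, and any tree decomposition puts a clique entirely inside one bag — forcing width ≥ 3. Combining the bounds, tw(G) = 3.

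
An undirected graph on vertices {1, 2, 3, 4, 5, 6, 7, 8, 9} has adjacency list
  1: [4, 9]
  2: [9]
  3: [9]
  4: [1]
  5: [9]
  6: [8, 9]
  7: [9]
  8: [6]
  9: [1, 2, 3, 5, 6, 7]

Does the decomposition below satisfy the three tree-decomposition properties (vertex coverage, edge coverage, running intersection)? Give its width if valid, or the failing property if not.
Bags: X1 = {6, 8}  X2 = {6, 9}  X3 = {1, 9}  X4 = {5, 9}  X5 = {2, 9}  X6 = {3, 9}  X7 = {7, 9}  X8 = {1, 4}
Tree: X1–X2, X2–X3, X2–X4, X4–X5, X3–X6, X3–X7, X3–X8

Vertex coverage: the bags together contain {1, 2, 3, 4, 5, 6, 7, 8, 9}, the full vertex set. Edge coverage: each edge of G has both endpoints in at least one bag. Running intersection: for every vertex, the bags containing it form a connected subtree. All three properties hold, so this is a valid tree decomposition of width max|bag| − 1 = 1, and hence tw(G) ≤ 1.

Yes; width 1.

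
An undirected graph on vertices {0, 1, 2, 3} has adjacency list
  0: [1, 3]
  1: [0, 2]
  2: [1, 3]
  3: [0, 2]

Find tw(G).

A width-2 tree decomposition is:
Bags: B1 = {0, 1, 3}  B2 = {1, 2, 3}
Tree: B1–B2
Each bag holds 3 vertices, so the decomposition has width 2, which upper-bounds the treewidth. Since 3–0–1–2–3 is a cycle in G, G is not acyclic. Forests are exactly the graphs of treewidth ≤ 1, so tw(G) ≥ 2. Therefore the treewidth is 2.

2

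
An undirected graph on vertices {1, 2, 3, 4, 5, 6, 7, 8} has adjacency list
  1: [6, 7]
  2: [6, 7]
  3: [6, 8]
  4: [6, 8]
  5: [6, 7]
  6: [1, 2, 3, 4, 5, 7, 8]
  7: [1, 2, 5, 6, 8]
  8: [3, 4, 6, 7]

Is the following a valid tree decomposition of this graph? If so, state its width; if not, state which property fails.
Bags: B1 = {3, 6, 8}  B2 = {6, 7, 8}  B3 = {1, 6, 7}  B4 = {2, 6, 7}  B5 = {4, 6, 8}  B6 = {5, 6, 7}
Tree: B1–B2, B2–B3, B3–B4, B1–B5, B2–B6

Yes; width 2.

Checking the three conditions: (i) the bags cover all of {1, 2, 3, 4, 5, 6, 7, 8}; (ii) for each edge, some bag contains both endpoints; (iii) the bags containing any fixed vertex form a subtree. All hold, so the decomposition is valid with width 3 − 1 = 2.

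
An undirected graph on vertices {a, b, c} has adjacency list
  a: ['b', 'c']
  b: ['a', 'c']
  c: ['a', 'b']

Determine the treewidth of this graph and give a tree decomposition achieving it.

A single bag containing all 3 vertices is trivially a valid decomposition of width 2. On the other hand G contains the 3-clique {a, b, c}. A clique must lie in a single bag of any decomposition, so no decomposition can have width below 2. Therefore the treewidth is 2.

Treewidth 2.
Bags: B1 = {a, b, c}
Tree: (single bag)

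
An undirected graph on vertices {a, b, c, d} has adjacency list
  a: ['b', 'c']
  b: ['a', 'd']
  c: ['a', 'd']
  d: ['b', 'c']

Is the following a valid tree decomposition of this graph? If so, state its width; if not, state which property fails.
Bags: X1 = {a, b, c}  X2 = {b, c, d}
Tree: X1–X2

Vertex coverage: the bags together contain {a, b, c, d}, the full vertex set. Edge coverage: each edge of G has both endpoints in at least one bag. Running intersection: for every vertex, the bags containing it form a connected subtree. All three properties hold, so this is a valid tree decomposition of width max|bag| − 1 = 2, and hence tw(G) ≤ 2.

Yes; width 2.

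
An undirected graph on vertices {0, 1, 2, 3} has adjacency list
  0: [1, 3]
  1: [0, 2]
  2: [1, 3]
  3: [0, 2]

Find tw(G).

A width-2 tree decomposition is:
Bags: B1 = {1, 2, 3}  B2 = {0, 1, 3}
Tree: B1–B2
The largest bag has 3 vertices, giving width 2; this decomposition certifies tw(G) ≤ 2. Since 1–2–3–0–1 is a cycle in G, G is not acyclic. Forests are exactly the graphs of treewidth ≤ 1, so tw(G) ≥ 2. Hence tw(G) = 2 exactly.

2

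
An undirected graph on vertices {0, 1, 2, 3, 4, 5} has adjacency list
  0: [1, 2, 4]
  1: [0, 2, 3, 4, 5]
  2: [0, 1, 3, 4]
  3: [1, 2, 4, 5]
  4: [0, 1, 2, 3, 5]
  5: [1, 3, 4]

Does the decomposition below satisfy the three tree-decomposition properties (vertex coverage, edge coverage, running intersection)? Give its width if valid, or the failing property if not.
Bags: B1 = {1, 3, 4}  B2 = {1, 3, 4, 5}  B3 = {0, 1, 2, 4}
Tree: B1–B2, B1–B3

No — edge (2,3) lies in no bag.

A tree decomposition must satisfy three properties: every vertex lies in some bag; for every edge, both endpoints lie together in some bag; and for every vertex, the bags containing it form a connected subtree. Here edge (2,3) lies in no bag, so the decomposition is invalid.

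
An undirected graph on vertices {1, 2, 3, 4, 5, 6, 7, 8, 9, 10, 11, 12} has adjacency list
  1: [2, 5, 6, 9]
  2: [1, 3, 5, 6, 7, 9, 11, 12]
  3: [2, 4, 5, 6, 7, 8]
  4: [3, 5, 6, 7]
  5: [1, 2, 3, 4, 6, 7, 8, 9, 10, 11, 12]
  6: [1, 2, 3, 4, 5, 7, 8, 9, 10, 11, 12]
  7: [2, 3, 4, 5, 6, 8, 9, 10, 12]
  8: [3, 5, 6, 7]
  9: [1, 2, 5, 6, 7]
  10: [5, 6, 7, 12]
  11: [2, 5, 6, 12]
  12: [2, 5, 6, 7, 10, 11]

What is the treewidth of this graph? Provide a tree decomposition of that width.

Treewidth 4.
One optimal decomposition is:
Bags: B1 = {2, 3, 5, 6, 7}  B2 = {2, 5, 6, 7, 12}  B3 = {3, 4, 5, 6, 7}  B4 = {2, 5, 6, 7, 9}  B5 = {3, 5, 6, 7, 8}  B6 = {2, 5, 6, 11, 12}  B7 = {1, 2, 5, 6, 9}  B8 = {5, 6, 7, 10, 12}
Tree: B1–B2, B1–B3, B1–B4, B3–B5, B2–B6, B4–B7, B2–B8

Every bag has size at most 5, so the width is 5 − 1 = 4 and tw(G) ≤ 4. Conversely, {1, 2, 5, 6, 9} is a clique of size 5, and the vertices of any clique must share a bag in every tree decomposition; so some bag has ≥ 5 vertices and tw(G) ≥ 4. The upper and lower bounds meet at 4, so that is the treewidth.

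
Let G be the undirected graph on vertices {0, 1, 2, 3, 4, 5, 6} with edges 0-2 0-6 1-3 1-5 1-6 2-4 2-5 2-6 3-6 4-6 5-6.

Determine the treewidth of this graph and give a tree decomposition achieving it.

Every bag has size at most 3, so the width is 3 − 1 = 2 and tw(G) ≤ 2. Conversely, {1, 3, 6} is a clique of size 3, and the vertices of any clique must share a bag in every tree decomposition; so some bag has ≥ 3 vertices and tw(G) ≥ 2. Therefore the treewidth is 2.

Treewidth 2.
Bags: B1 = {2, 5, 6}  B2 = {0, 2, 6}  B3 = {1, 5, 6}  B4 = {1, 3, 6}  B5 = {2, 4, 6}
Tree: B1–B2, B1–B3, B3–B4, B2–B5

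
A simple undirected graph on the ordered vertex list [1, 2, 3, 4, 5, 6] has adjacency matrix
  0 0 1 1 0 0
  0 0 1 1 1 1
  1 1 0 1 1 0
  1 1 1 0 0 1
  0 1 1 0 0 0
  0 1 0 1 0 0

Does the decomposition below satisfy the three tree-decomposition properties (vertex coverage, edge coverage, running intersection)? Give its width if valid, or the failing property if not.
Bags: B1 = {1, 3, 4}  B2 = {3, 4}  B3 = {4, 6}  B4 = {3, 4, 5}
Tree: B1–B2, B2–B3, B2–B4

A tree decomposition must satisfy three properties: every vertex lies in some bag; for every edge, both endpoints lie together in some bag; and for every vertex, the bags containing it form a connected subtree. Here vertex 2 appears in no bag, so the decomposition is invalid.

No — vertex 2 appears in no bag.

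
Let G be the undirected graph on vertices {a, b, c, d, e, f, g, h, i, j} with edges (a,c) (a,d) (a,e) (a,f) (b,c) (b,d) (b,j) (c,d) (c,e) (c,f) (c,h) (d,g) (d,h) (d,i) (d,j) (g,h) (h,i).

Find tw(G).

A width-2 tree decomposition is:
Bags: B1 = {b, c, d}  B2 = {c, d, h}  B3 = {d, h, i}  B4 = {d, g, h}  B5 = {a, c, d}  B6 = {a, c, e}  B7 = {b, d, j}  B8 = {a, c, f}
Tree: B1–B2, B2–B3, B3–B4, B2–B5, B5–B6, B1–B7, B5–B8
Each bag holds 3 vertices, so the decomposition has width 2, which upper-bounds the treewidth. For the lower bound, the 3 vertices {b, d, j} are pairwise adjacent, and any tree decomposition puts a clique entirely inside one bag — forcing width ≥ 2. The upper and lower bounds meet at 2, so that is the treewidth.

2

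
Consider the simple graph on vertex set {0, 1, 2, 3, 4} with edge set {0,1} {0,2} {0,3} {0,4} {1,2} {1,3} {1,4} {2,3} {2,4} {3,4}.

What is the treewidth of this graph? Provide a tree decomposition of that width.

With just one bag of size 5, the width is 5 − 1 = 4, so tw(G) ≤ 4. On the other hand G contains the 5-clique {0, 1, 2, 3, 4}. A clique must lie in a single bag of any decomposition, so no decomposition can have width below 4. Hence tw(G) = 4 exactly.

Treewidth 4.
One optimal decomposition is:
Bags: B1 = {0, 1, 2, 3, 4}
Tree: (single bag)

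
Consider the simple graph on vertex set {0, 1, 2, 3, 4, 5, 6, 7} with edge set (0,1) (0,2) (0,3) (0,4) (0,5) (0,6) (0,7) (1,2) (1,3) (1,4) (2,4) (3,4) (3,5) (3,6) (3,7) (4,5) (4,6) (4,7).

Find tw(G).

3

A width-3 tree decomposition is:
Bags: B1 = {0, 3, 4, 7}  B2 = {0, 3, 4, 5}  B3 = {0, 3, 4, 6}  B4 = {0, 1, 3, 4}  B5 = {0, 1, 2, 4}
Tree: B1–B2, B2–B3, B1–B4, B4–B5
Each bag holds 4 vertices, so the decomposition has width 3, which upper-bounds the treewidth. Conversely, {0, 1, 2, 4} is a clique of size 4, and the vertices of any clique must share a bag in every tree decomposition; so some bag has ≥ 4 vertices and tw(G) ≥ 3. Hence tw(G) = 3 exactly.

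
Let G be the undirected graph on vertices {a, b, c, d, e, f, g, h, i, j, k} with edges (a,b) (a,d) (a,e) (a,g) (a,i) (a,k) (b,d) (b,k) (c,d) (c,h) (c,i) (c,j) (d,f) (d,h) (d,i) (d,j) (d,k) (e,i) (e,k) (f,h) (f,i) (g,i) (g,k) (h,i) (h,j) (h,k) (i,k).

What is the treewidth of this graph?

A width-3 tree decomposition is:
Bags: B1 = {a, d, i, k}  B2 = {d, h, i, k}  B3 = {a, g, i, k}  B4 = {c, d, h, i}  B5 = {a, e, i, k}  B6 = {a, b, d, k}  B7 = {d, f, h, i}  B8 = {c, d, h, j}
Tree: B1–B2, B1–B3, B2–B4, B3–B5, B1–B6, B2–B7, B4–B8
Every bag has size at most 4, so the width is 4 − 1 = 3 and tw(G) ≤ 3. Conversely, {c, d, h, j} is a clique of size 4, and the vertices of any clique must share a bag in every tree decomposition; so some bag has ≥ 4 vertices and tw(G) ≥ 3. Combining the bounds, tw(G) = 3.

3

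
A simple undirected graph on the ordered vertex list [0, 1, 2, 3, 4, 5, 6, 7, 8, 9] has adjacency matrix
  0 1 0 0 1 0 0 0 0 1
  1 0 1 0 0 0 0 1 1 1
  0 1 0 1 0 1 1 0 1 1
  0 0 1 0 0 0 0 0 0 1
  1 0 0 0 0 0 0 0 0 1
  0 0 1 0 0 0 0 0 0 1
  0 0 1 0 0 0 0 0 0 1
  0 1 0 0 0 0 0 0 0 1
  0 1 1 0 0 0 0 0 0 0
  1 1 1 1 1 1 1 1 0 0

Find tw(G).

A width-2 tree decomposition is:
Bags: B1 = {1, 2, 9}  B2 = {0, 1, 9}  B3 = {2, 6, 9}  B4 = {0, 4, 9}  B5 = {1, 2, 8}  B6 = {1, 7, 9}  B7 = {2, 5, 9}  B8 = {2, 3, 9}
Tree: B1–B2, B1–B3, B2–B4, B1–B5, B2–B6, B3–B7, B7–B8
Each bag holds 3 vertices, so the decomposition has width 2, which upper-bounds the treewidth. On the other hand G contains the 3-clique {1, 2, 8}. A clique must lie in a single bag of any decomposition, so no decomposition can have width below 2. The upper and lower bounds meet at 2, so that is the treewidth.

2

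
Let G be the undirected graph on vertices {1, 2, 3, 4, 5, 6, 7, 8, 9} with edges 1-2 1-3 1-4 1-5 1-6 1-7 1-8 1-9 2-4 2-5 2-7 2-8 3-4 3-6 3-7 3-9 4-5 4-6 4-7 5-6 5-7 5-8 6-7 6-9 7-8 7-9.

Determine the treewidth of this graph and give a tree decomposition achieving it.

Treewidth 4.
One optimal decomposition is:
Bags: B1 = {1, 3, 6, 7, 9}  B2 = {1, 3, 4, 6, 7}  B3 = {1, 4, 5, 6, 7}  B4 = {1, 2, 4, 5, 7}  B5 = {1, 2, 5, 7, 8}
Tree: B1–B2, B2–B3, B3–B4, B4–B5

The largest bag has 5 vertices, giving width 4; this decomposition certifies tw(G) ≤ 4. On the other hand G contains the 5-clique {1, 2, 5, 7, 8}. A clique must lie in a single bag of any decomposition, so no decomposition can have width below 4. Hence tw(G) = 4 exactly.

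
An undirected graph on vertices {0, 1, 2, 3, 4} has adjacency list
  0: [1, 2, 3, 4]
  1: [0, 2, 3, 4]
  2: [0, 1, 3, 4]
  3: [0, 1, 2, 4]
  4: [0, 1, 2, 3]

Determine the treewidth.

4

A width-4 tree decomposition is:
Bags: B1 = {0, 1, 2, 3, 4}
Tree: (single bag)
With just one bag of size 5, the width is 5 − 1 = 4, so tw(G) ≤ 4. Conversely, {0, 1, 2, 3, 4} is a clique of size 5, and the vertices of any clique must share a bag in every tree decomposition; so some bag has ≥ 5 vertices and tw(G) ≥ 4. The upper and lower bounds meet at 4, so that is the treewidth.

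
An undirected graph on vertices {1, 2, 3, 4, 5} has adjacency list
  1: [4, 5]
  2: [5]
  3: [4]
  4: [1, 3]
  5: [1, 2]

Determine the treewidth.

A width-1 tree decomposition is:
Bags: B1 = {2, 5}  B2 = {1, 5}  B3 = {1, 4}  B4 = {3, 4}
Tree: B1–B2, B2–B3, B3–B4
Every bag has size at most 2, so the width is 2 − 1 = 1 and tw(G) ≤ 1. Since G has at least one edge (e.g. 2–5), it is not an edgeless graph, so tw(G) ≥ 1. Hence tw(G) = 1 exactly.

1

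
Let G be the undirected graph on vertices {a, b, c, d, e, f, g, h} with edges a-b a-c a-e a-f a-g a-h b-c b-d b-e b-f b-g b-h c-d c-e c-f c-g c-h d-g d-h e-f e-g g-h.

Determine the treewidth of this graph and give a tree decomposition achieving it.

Each bag holds 5 vertices, so the decomposition has width 4, which upper-bounds the treewidth. For the lower bound, the 5 vertices {a, b, c, e, g} are pairwise adjacent, and any tree decomposition puts a clique entirely inside one bag — forcing width ≥ 4. The upper and lower bounds meet at 4, so that is the treewidth.

Treewidth 4.
Bags: B1 = {a, b, c, e, f}  B2 = {a, b, c, e, g}  B3 = {a, b, c, g, h}  B4 = {b, c, d, g, h}
Tree: B1–B2, B2–B3, B3–B4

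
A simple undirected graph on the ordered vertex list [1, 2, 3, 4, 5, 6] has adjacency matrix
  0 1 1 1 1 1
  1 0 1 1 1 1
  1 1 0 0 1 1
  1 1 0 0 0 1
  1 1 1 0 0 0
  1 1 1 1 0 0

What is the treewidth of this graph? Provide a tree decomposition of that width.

Each bag holds 4 vertices, so the decomposition has width 3, which upper-bounds the treewidth. For the lower bound, the 4 vertices {1, 2, 3, 5} are pairwise adjacent, and any tree decomposition puts a clique entirely inside one bag — forcing width ≥ 3. Combining the bounds, tw(G) = 3.

Treewidth 3.
Bags: B1 = {1, 2, 3, 5}  B2 = {1, 2, 3, 6}  B3 = {1, 2, 4, 6}
Tree: B1–B2, B2–B3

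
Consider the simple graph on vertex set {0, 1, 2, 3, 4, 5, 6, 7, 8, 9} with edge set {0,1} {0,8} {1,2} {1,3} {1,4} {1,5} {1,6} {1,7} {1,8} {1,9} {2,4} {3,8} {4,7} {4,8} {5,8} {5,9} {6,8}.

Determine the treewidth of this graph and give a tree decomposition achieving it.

Treewidth 2.
One optimal decomposition is:
Bags: B1 = {1, 4, 8}  B2 = {1, 6, 8}  B3 = {1, 5, 8}  B4 = {0, 1, 8}  B5 = {1, 2, 4}  B6 = {1, 5, 9}  B7 = {1, 3, 8}  B8 = {1, 4, 7}
Tree: B1–B2, B2–B3, B2–B4, B1–B5, B3–B6, B4–B7, B1–B8

Each bag holds 3 vertices, so the decomposition has width 2, which upper-bounds the treewidth. For the lower bound, the 3 vertices {0, 1, 8} are pairwise adjacent, and any tree decomposition puts a clique entirely inside one bag — forcing width ≥ 2. Hence tw(G) = 2 exactly.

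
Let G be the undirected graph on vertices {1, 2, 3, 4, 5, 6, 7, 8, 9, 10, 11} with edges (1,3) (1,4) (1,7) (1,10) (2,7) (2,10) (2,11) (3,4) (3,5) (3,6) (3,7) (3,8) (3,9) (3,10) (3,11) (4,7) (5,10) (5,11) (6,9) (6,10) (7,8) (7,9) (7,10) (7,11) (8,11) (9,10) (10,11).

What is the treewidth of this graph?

A width-3 tree decomposition is:
Bags: B1 = {1, 3, 7, 10}  B2 = {3, 7, 10, 11}  B3 = {3, 7, 9, 10}  B4 = {3, 5, 10, 11}  B5 = {3, 6, 9, 10}  B6 = {1, 3, 4, 7}  B7 = {2, 7, 10, 11}  B8 = {3, 7, 8, 11}
Tree: B1–B2, B1–B3, B2–B4, B3–B5, B1–B6, B2–B7, B2–B8
The largest bag has 4 vertices, giving width 3; this decomposition certifies tw(G) ≤ 3. Conversely, {2, 7, 10, 11} is a clique of size 4, and the vertices of any clique must share a bag in every tree decomposition; so some bag has ≥ 4 vertices and tw(G) ≥ 3. The upper and lower bounds meet at 3, so that is the treewidth.

3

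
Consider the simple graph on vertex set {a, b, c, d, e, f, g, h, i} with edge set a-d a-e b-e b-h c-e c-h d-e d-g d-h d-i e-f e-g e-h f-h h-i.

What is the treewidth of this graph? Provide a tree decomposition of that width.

Every bag has size at most 3, so the width is 3 − 1 = 2 and tw(G) ≤ 2. Conversely, {d, e, g} is a clique of size 3, and the vertices of any clique must share a bag in every tree decomposition; so some bag has ≥ 3 vertices and tw(G) ≥ 2. Combining the bounds, tw(G) = 2.

Treewidth 2.
Bags: B1 = {d, e, h}  B2 = {c, e, h}  B3 = {d, e, g}  B4 = {a, d, e}  B5 = {e, f, h}  B6 = {b, e, h}  B7 = {d, h, i}
Tree: B1–B2, B1–B3, B3–B4, B1–B5, B1–B6, B1–B7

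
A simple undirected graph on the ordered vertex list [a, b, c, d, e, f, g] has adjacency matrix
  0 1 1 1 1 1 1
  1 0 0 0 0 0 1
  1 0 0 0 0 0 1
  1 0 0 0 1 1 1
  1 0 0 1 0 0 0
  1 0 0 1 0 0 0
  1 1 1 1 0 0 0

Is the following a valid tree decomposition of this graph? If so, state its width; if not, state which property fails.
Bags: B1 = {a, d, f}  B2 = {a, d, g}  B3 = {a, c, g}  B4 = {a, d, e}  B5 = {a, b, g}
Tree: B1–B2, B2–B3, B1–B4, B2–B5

Checking the three conditions: (i) the bags cover all of {a, b, c, d, e, f, g}; (ii) for each edge, some bag contains both endpoints; (iii) the bags containing any fixed vertex form a subtree. All hold, so the decomposition is valid with width 3 − 1 = 2.

Yes; width 2.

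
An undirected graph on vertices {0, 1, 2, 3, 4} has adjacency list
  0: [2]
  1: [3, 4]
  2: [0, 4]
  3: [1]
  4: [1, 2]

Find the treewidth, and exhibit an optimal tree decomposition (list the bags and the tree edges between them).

Treewidth 1.
One such decomposition:
Bags: B1 = {1, 3}  B2 = {1, 4}  B3 = {2, 4}  B4 = {0, 2}
Tree: B1–B2, B2–B3, B3–B4

Every bag has size at most 2, so the width is 2 − 1 = 1 and tw(G) ≤ 1. G has an edge, so its treewidth is at least 1. Hence tw(G) = 1 exactly.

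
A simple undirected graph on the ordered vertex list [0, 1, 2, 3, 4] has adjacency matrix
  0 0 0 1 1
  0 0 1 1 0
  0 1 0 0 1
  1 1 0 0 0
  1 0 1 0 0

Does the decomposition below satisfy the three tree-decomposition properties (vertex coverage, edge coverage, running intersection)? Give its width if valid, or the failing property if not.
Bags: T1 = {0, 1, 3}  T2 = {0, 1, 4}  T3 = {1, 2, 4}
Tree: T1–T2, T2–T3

Yes; width 2.

Every vertex of G appears in some bag (union = {0, 1, 2, 3, 4}); every edge is covered by a bag; and for each vertex v the set of bags containing v is connected in the bag tree. The decomposition is therefore valid. The largest bag has 3 vertices, so the width is 2.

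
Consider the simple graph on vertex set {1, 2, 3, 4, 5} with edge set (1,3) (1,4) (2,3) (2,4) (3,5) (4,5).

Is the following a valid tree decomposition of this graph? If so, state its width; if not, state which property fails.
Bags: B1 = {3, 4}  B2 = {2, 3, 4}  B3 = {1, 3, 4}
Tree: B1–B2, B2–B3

No — vertex 5 appears in no bag.

A tree decomposition must satisfy three properties: every vertex lies in some bag; for every edge, both endpoints lie together in some bag; and for every vertex, the bags containing it form a connected subtree. Here vertex 5 appears in no bag, so the decomposition is invalid.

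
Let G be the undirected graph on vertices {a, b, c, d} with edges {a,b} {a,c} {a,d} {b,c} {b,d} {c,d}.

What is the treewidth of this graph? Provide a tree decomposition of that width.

A single bag containing all 4 vertices is trivially a valid decomposition of width 3. On the other hand G contains the 4-clique {a, b, c, d}. A clique must lie in a single bag of any decomposition, so no decomposition can have width below 3. The upper and lower bounds meet at 3, so that is the treewidth.

Treewidth 3.
One optimal decomposition is:
Bags: B1 = {a, b, c, d}
Tree: (single bag)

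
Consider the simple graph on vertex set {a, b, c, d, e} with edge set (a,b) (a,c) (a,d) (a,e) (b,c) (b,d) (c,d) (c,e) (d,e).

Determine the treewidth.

A width-3 tree decomposition is:
Bags: B1 = {a, c, d, e}  B2 = {a, b, c, d}
Tree: B1–B2
Every bag has size at most 4, so the width is 4 − 1 = 3 and tw(G) ≤ 3. For the lower bound, the 4 vertices {a, c, d, e} are pairwise adjacent, and any tree decomposition puts a clique entirely inside one bag — forcing width ≥ 3. Therefore the treewidth is 3.

3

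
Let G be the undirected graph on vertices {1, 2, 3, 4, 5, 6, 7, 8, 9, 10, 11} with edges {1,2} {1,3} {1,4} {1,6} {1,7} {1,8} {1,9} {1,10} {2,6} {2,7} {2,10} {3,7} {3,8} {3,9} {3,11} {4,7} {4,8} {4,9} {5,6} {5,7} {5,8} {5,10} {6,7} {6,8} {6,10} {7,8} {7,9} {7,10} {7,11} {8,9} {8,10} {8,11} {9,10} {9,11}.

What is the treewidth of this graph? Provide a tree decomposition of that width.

The largest bag has 5 vertices, giving width 4; this decomposition certifies tw(G) ≤ 4. For the lower bound, the 5 vertices {1, 7, 8, 9, 10} are pairwise adjacent, and any tree decomposition puts a clique entirely inside one bag — forcing width ≥ 4. Combining the bounds, tw(G) = 4.

Treewidth 4.
One such decomposition:
Bags: B1 = {1, 7, 8, 9, 10}  B2 = {1, 4, 7, 8, 9}  B3 = {1, 3, 7, 8, 9}  B4 = {1, 6, 7, 8, 10}  B5 = {3, 7, 8, 9, 11}  B6 = {1, 2, 6, 7, 10}  B7 = {5, 6, 7, 8, 10}
Tree: B1–B2, B2–B3, B1–B4, B3–B5, B4–B6, B4–B7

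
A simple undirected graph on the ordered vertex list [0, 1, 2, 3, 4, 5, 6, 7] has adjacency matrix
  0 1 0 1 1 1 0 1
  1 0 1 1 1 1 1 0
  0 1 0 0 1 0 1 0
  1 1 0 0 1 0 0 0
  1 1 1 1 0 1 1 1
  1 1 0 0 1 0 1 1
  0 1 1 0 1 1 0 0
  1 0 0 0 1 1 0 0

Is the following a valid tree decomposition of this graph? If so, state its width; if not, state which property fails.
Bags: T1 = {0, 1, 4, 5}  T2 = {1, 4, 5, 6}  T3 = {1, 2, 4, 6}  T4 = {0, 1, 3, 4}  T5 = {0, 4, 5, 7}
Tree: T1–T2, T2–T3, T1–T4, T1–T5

Every vertex of G appears in some bag (union = {0, 1, 2, 3, 4, 5, 6, 7}); every edge is covered by a bag; and for each vertex v the set of bags containing v is connected in the bag tree. The decomposition is therefore valid. The largest bag has 4 vertices, so the width is 3.

Yes; width 3.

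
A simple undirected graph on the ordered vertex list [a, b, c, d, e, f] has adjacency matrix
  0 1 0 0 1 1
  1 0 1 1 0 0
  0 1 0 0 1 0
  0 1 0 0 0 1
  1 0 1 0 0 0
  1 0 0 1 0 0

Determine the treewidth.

A width-2 tree decomposition is:
Bags: B1 = {b, d, f}  B2 = {a, b, f}  B3 = {a, b, c}  B4 = {a, c, e}
Tree: B1–B2, B2–B3, B3–B4
Every bag has size at most 3, so the width is 3 − 1 = 2 and tw(G) ≤ 2. The edges d–f–a–b–d form a cycle, so G is not a tree and its treewidth is at least 2. Combining the bounds, tw(G) = 2.

2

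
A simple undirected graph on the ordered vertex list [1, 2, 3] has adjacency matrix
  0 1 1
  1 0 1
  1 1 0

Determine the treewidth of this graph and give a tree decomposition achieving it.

With just one bag of size 3, the width is 3 − 1 = 2, so tw(G) ≤ 2. For the lower bound, the 3 vertices {1, 2, 3} are pairwise adjacent, and any tree decomposition puts a clique entirely inside one bag — forcing width ≥ 2. The upper and lower bounds meet at 2, so that is the treewidth.

Treewidth 2.
One such decomposition:
Bags: B1 = {1, 2, 3}
Tree: (single bag)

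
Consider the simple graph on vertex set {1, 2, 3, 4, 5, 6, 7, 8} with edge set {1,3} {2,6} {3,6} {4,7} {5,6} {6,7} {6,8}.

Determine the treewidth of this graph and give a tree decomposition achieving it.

Each bag holds 2 vertices, so the decomposition has width 1, which upper-bounds the treewidth. Since G has at least one edge (e.g. 6–2), it is not an edgeless graph, so tw(G) ≥ 1. Therefore the treewidth is 1.

Treewidth 1.
One such decomposition:
Bags: B1 = {2, 6}  B2 = {6, 7}  B3 = {4, 7}  B4 = {3, 6}  B5 = {1, 3}  B6 = {5, 6}  B7 = {6, 8}
Tree: B1–B2, B2–B3, B2–B4, B4–B5, B4–B6, B1–B7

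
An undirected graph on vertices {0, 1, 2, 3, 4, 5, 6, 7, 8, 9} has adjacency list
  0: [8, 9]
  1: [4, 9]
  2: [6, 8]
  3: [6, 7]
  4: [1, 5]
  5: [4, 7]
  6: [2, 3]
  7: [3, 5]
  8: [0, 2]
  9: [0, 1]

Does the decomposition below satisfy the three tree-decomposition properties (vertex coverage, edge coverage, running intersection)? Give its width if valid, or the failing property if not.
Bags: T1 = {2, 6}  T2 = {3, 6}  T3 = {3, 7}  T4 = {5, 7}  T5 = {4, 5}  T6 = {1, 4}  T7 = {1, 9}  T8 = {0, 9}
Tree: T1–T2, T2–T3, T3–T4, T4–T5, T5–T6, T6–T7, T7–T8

A tree decomposition must satisfy three properties: every vertex lies in some bag; for every edge, both endpoints lie together in some bag; and for every vertex, the bags containing it form a connected subtree. Here vertex 8 appears in no bag, so the decomposition is invalid.

No — vertex 8 appears in no bag.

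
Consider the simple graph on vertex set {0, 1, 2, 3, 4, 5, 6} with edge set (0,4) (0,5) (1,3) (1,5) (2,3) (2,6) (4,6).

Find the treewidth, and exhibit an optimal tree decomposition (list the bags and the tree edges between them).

Every bag has size at most 3, so the width is 3 − 1 = 2 and tw(G) ≤ 2. Since 5–1–3–2–6–4–0–5 is a cycle in G, G is not acyclic. Forests are exactly the graphs of treewidth ≤ 1, so tw(G) ≥ 2. Hence tw(G) = 2 exactly.

Treewidth 2.
One such decomposition:
Bags: B1 = {1, 3, 5}  B2 = {2, 3, 5}  B3 = {2, 5, 6}  B4 = {4, 5, 6}  B5 = {0, 4, 5}
Tree: B1–B2, B2–B3, B3–B4, B4–B5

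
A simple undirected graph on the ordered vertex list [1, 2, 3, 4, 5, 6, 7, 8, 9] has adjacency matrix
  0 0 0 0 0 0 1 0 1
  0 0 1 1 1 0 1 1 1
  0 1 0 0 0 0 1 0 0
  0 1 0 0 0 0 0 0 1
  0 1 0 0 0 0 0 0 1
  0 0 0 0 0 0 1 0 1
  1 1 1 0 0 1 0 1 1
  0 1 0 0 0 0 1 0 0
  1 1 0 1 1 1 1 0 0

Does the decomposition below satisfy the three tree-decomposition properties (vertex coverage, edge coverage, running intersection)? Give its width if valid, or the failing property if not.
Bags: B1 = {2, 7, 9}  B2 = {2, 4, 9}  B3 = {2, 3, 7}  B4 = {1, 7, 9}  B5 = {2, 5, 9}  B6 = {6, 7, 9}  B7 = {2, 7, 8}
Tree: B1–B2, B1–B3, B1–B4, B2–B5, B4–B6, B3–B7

Every vertex of G appears in some bag (union = {1, 2, 3, 4, 5, 6, 7, 8, 9}); every edge is covered by a bag; and for each vertex v the set of bags containing v is connected in the bag tree. The decomposition is therefore valid. The largest bag has 3 vertices, so the width is 2.

Yes; width 2.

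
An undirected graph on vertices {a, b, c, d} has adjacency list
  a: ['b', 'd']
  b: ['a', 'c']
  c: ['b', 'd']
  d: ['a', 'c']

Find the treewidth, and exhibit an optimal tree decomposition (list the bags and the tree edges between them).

The largest bag has 3 vertices, giving width 2; this decomposition certifies tw(G) ≤ 2. The edges b–a–d–c–b form a cycle, so G is not a tree and its treewidth is at least 2. Therefore the treewidth is 2.

Treewidth 2.
One optimal decomposition is:
Bags: B1 = {a, b, d}  B2 = {b, c, d}
Tree: B1–B2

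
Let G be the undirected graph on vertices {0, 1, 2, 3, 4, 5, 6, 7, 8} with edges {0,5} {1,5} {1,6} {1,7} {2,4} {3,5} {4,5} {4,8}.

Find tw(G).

1

A width-1 tree decomposition is:
Bags: B1 = {4, 5}  B2 = {2, 4}  B3 = {1, 5}  B4 = {0, 5}  B5 = {4, 8}  B6 = {3, 5}  B7 = {1, 7}  B8 = {1, 6}
Tree: B1–B2, B1–B3, B1–B4, B2–B5, B1–B6, B3–B7, B3–B8
The largest bag has 2 vertices, giving width 1; this decomposition certifies tw(G) ≤ 1. G has an edge, so its treewidth is at least 1. Therefore the treewidth is 1.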